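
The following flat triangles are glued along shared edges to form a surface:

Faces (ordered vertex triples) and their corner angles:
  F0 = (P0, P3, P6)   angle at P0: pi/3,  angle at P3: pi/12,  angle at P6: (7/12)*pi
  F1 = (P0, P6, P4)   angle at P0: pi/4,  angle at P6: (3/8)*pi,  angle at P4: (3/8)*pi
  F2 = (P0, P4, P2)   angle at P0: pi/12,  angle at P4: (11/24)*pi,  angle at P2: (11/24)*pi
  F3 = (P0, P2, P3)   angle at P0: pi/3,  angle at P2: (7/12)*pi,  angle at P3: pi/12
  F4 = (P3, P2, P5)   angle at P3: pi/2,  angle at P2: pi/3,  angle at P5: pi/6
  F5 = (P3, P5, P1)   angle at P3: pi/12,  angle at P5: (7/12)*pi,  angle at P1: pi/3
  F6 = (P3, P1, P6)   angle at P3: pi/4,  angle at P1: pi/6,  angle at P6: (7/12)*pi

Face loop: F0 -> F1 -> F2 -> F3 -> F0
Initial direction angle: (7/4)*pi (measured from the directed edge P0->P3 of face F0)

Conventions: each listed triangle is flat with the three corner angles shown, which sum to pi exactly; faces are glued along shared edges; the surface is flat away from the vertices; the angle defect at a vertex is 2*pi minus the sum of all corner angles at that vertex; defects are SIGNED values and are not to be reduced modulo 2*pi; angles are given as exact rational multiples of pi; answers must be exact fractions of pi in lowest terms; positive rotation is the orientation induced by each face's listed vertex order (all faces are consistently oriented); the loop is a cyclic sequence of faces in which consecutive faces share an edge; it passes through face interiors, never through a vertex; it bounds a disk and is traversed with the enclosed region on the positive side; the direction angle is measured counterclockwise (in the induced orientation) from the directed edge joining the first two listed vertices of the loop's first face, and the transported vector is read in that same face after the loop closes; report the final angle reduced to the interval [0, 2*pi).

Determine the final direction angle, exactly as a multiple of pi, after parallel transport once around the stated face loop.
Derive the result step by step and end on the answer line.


enclosed vertex P0: corner angles sum to pi, defect = 2*pi - pi = pi
transport around the loop rotates by the sum of enclosed defects; add to the initial angle mod 2*pi
final angle = (7/4)*pi + pi = (3/4)*pi (mod 2*pi)

Answer: final direction angle = (3/4)*pi


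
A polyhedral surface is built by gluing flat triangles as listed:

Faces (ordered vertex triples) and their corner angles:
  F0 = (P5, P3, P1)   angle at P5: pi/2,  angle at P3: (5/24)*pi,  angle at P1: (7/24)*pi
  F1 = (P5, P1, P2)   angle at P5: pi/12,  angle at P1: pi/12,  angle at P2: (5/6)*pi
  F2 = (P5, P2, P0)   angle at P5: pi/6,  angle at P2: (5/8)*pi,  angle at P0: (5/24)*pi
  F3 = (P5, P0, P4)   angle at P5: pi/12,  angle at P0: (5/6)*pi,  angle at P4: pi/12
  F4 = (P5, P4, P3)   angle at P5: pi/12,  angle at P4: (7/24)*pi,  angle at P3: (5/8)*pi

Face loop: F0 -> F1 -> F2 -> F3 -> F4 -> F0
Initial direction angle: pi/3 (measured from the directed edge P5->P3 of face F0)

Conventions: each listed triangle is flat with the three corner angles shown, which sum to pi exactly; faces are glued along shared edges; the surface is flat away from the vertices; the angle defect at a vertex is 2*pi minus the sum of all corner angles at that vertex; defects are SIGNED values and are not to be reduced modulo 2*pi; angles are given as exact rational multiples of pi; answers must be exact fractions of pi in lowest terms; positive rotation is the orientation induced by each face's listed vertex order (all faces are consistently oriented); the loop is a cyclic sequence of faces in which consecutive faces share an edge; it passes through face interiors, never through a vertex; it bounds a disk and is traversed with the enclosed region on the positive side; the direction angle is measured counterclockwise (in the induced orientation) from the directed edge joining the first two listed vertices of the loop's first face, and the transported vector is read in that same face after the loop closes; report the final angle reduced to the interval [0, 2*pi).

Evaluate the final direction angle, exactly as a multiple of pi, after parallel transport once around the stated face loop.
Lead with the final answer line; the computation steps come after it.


Answer: final direction angle = (17/12)*pi

enclosed vertex P5: corner angles sum to (11/12)*pi, defect = 2*pi - (11/12)*pi = (13/12)*pi
summing the enclosed defects onto the initial angle, mod 2*pi in the induced orientation:
final angle = pi/3 + (13/12)*pi = (17/12)*pi (mod 2*pi)


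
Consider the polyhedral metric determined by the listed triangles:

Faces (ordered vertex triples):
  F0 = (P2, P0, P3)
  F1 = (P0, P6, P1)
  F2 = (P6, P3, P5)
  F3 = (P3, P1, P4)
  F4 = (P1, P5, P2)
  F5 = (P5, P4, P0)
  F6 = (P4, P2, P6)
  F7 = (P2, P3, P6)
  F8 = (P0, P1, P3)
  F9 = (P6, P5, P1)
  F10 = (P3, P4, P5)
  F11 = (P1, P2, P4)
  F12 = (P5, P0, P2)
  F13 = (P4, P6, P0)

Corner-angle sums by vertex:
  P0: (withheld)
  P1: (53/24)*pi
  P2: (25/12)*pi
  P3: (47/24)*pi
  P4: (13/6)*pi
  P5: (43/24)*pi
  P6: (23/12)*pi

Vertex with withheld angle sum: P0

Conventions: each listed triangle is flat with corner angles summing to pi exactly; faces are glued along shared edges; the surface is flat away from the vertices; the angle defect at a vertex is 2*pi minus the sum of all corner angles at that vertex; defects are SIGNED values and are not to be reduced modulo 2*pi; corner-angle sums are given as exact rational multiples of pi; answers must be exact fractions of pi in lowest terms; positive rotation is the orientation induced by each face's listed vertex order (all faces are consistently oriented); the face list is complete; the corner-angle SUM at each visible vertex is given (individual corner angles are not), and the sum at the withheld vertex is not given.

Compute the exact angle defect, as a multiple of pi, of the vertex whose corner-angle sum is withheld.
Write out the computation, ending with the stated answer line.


V = 7, E = 21, F = 14; chi = V - E + F = 0
Gauss-Bonnet: total defect = 2*pi*chi = 0; visible defects sum to -pi/8

Answer: defect(P0) = pi/8


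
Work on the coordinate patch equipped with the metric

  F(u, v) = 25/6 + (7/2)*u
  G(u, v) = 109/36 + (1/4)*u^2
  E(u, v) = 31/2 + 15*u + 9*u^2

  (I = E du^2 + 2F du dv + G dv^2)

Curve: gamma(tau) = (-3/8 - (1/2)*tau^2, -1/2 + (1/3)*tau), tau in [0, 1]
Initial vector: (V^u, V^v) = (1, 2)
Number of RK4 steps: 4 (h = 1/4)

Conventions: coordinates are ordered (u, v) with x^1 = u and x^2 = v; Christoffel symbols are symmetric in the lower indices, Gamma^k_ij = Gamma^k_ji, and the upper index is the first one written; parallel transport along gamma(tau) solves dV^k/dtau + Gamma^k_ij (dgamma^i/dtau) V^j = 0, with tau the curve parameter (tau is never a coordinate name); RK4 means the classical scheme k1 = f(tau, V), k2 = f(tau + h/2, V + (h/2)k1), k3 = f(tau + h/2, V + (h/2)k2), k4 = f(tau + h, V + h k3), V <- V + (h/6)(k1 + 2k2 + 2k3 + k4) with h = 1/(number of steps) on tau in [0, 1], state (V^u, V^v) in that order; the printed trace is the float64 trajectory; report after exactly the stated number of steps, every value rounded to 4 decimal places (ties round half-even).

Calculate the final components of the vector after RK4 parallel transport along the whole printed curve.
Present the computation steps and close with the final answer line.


gamma'(tau) = (-tau, 1/3); f(tau, V)^k = -Gamma^k_ij(gamma(tau)) gamma'^i(tau) V^j; h = 1/4; intermediate values shown to 6 dp
curve data and Christoffel symbols at the stage parameters:
  tau = 0.000000: gamma = (-0.375000, -0.500000), gamma' = (0.000000, 0.333333); Gamma_uuu = 0.101823, Gamma_uuv = 0.010301, Gamma_uvv = 0.011054, Gamma_vuu = 1.047813, Gamma_vuv = -0.040207, Gamma_vvv = -0.010301
  tau = 0.125000: gamma = (-0.382812, -0.458333), gamma' = (-0.125000, 0.333333); Gamma_uuu = 0.097537, Gamma_uuv = 0.010424, Gamma_uvv = 0.011300, Gamma_vuu = 1.052168, Gamma_vuv = -0.040846, Gamma_vvv = -0.010424
  tau = 0.250000: gamma = (-0.406250, -0.416667), gamma' = (-0.250000, 0.333333); Gamma_uuu = 0.084573, Gamma_uuv = 0.010766, Gamma_uvv = 0.012038, Gamma_vuu = 1.064785, Gamma_vuv = -0.042721, Gamma_vvv = -0.010766
  tau = 0.375000: gamma = (-0.445312, -0.375000), gamma' = (-0.375000, 0.333333); Gamma_uuu = 0.062649, Gamma_uuv = 0.011239, Gamma_uvv = 0.013262, Gamma_vuu = 1.084245, Gamma_vuv = -0.045702, Gamma_vvv = -0.011239
  tau = 0.500000: gamma = (-0.500000, -0.333333), gamma' = (-0.500000, 0.333333); Gamma_uuu = 0.031449, Gamma_uuv = 0.011693, Gamma_uvv = 0.014952, Gamma_vuu = 1.107990, Gamma_vuv = -0.049593, Gamma_vvv = -0.011693
  tau = 0.625000: gamma = (-0.570312, -0.291667), gamma' = (-0.625000, 0.333333); Gamma_uuu = -0.009129, Gamma_uuv = 0.011910, Gamma_uvv = 0.017060, Gamma_vuu = 1.132104, Gamma_vuv = -0.054174, Gamma_vvv = -0.011910
  tau = 0.750000: gamma = (-0.656250, -0.250000), gamma' = (-0.750000, 0.333333); Gamma_uuu = -0.058623, Gamma_uuv = 0.011623, Gamma_uvv = 0.019491, Gamma_vuu = 1.151229, Gamma_vuv = -0.059257, Gamma_vvv = -0.011623
  tau = 0.875000: gamma = (-0.757812, -0.208333), gamma' = (-0.875000, 0.333333); Gamma_uuu = -0.115591, Gamma_uuv = 0.010546, Gamma_uvv = 0.022085, Gamma_vuu = 1.158827, Gamma_vuv = -0.064775, Gamma_vvv = -0.010546
  tau = 1.000000: gamma = (-0.875000, -0.166667), gamma' = (-1.000000, 0.333333); Gamma_uuu = -0.177282, Gamma_uuv = 0.008443, Gamma_uvv = 0.024615, Gamma_vuu = 1.148039, Gamma_vuv = -0.070848, Gamma_vvv = -0.008443
step 0: V^u = 1.0000, V^v = 2.0000
step 1: k1 = (-0.010803, 0.020269), k2 = (0.003772, 0.141674), k3 = (0.003750, 0.141914), k4 = (0.014882, 0.266265); V <- V + (h/6)(k1 + 2k2 + 2k3 + k4): V^u = 1.0008, V^v = 2.0356
step 2: k1 = (0.014879, 0.266225), k2 = (0.019374, 0.395241), k3 = (0.019381, 0.395262), k4 = (0.013735, 0.529138); V <- V + (h/6)(k1 + 2k2 + 2k3 + k4): V^u = 1.0052, V^v = 2.1346
step 3: k1 = (0.013730, 0.528893), k2 = (-0.005876, 0.664880), k3 = (-0.005822, 0.662593), k4 = (-0.042914, 0.793181); V <- V + (h/6)(k1 + 2k2 + 2k3 + k4): V^u = 1.0030, V^v = 2.3003
step 4: k1 = (-0.042879, 0.792529), k2 = (-0.099937, 0.905594), k3 = (-0.099164, 0.897456), k4 = (-0.175576, 0.974394); V <- V + (h/6)(k1 + 2k2 + 2k3 + k4): V^u = 0.9773, V^v = 2.5242

Answer: V^u = 0.9773, V^v = 2.5242


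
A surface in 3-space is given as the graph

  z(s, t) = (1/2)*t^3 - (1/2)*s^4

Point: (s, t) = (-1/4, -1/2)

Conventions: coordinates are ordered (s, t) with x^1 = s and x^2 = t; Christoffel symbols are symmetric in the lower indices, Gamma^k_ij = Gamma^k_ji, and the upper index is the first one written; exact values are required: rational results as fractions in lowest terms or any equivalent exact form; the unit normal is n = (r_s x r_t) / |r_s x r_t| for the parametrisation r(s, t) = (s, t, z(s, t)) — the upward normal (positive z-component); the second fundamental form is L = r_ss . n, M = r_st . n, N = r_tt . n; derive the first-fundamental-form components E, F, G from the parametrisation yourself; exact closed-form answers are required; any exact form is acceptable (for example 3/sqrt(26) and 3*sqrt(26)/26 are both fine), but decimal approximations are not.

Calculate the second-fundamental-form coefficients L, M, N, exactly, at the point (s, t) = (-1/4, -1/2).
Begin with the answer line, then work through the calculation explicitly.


Answer: L = -12*sqrt(1169)/1169, M = 0, N = -48*sqrt(1169)/1169

z_s = 1/32, z_t = 3/8, z_ss = -3/8, z_st = 0, z_tt = -3/2
E = 1025/1024, F = 3/256, G = 73/64; answer radicand W^2 = 1169/1024
unnormalised second-form numerators: l = -3/8, m = 0, n = -3/2; L = l/sqrt(1169/1024), and similarly M = m/sqrt(W^2), N = n/sqrt(W^2)


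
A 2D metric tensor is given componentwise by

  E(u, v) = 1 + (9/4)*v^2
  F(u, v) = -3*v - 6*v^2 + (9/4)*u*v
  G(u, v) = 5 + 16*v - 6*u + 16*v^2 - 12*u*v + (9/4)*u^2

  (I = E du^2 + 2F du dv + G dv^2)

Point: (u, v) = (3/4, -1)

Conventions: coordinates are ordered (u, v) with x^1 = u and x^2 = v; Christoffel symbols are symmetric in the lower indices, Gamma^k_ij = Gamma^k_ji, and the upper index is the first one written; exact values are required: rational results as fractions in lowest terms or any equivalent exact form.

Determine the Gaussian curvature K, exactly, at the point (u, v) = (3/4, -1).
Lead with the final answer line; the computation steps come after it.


Answer: K = -9216/693889

E = 13/4, F = -75/16, G = 689/64, EG - F^2 = 833/64 at the point
E_u = 0, E_v = -9/2, F_u = -9/4, F_v = 171/16, G_u = 75/8, G_v = -25
E_vv = 9/2, F_uv = 9/4, G_uu = 9/2
K follows from Brioschi's formula, (det M1 - det M2)/(EG - F^2)^2.
M1 = [[-E_vv/2 + F_uv - G_uu/2, E_u/2, F_u - E_v/2], [F_v - G_u/2, E, F], [G_v/2, F, G]] = [[-9/4, 0, 0], [6, 13/4, -75/16], [-25/2, -75/16, 689/64]]; det M1 = -7497/256
M2 = [[0, E_v/2, G_u/2], [E_v/2, E, F], [G_u/2, F, G]] = [[0, -9/4, 75/16], [-9/4, 13/4, -75/16], [75/16, -75/16, 689/64]]; det M2 = -6921/256
det M1 - det M2 = -9/4; K = -9/4 / (833/64)^2 = -9216/693889


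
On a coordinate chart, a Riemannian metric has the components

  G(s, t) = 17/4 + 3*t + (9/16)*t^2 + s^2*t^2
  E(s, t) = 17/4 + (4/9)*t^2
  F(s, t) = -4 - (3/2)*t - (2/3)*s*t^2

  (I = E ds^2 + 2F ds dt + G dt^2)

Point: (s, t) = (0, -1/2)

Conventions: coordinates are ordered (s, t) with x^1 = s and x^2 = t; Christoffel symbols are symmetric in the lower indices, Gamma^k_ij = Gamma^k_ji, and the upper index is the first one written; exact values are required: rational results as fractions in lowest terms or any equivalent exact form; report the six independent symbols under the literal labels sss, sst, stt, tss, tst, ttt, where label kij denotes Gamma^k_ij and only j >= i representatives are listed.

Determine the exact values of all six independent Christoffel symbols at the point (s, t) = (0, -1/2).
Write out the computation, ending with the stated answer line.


E = 157/36, F = -13/4, G = 185/64 at the point
E_s = 0, E_t = -4/9, F_s = -1/6, F_t = -3/2, G_s = 0, G_t = 39/16
EG - F^2 = 4709/2304;  g^inv = (2304/4709) * [[185/64, 13/4], [13/4, 157/36]]
first-kind symbols [ij,l] = (1/2)(d_i g_jl + d_j g_il - d_l g_ij): [ss,s] = E_s/2 = 0, [ss,t] = F_s - E_t/2 = 1/18, [st,s] = E_t/2 = -2/9, [st,t] = G_s/2 = 0, [tt,s] = F_t - G_s/2 = -3/2, [tt,t] = G_t/2 = 39/32
Gamma^s_ij = (G*[ij,s] - F*[ij,t])/(EG - F^2), Gamma^t_ij = (E*[ij,t] - F*[ij,s])/(EG - F^2)

Answer: Gamma_sss = 416/4709, Gamma_sst = -1480/4709, Gamma_stt = -864/4709, Gamma_tss = 5024/42381, Gamma_tst = -1664/4709, Gamma_ttt = 1014/4709


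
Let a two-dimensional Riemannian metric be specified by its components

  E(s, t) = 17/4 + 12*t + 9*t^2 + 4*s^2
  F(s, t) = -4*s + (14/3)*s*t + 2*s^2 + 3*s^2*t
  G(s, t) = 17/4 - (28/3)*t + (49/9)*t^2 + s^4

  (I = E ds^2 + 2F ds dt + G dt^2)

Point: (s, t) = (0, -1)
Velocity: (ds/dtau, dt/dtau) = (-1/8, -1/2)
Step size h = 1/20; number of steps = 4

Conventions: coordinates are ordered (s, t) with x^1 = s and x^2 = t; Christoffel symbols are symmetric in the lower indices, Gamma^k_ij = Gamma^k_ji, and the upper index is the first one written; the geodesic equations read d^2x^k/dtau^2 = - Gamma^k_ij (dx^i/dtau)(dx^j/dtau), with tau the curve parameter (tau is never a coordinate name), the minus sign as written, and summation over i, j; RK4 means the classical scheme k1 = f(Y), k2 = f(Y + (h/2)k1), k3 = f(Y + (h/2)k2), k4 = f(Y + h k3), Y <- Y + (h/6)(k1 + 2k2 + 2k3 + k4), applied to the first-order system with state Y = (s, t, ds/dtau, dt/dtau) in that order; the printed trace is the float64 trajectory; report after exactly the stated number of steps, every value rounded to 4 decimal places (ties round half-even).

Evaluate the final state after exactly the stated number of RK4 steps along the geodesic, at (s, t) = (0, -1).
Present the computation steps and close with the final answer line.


f(Y) = (ds/dtau, dt/dtau, -Gamma^s_ij Y'^i Y'^j, -Gamma^t_ij Y'^i Y'^j) with the Gammas evaluated at the stage position; h = 0.050000; intermediate values shown to 6 dp
step 0: s = 0.0000, t = -1.0000, ds/dtau = -0.1250, dt/dtau = -0.5000
step 1:
  k1: at (s, t) = (0.000000, -1.000000), (ds/dtau, dt/dtau) = (-0.125000, -0.500000); Gamma_sss = 0.000000, Gamma_sst = -2.400000, Gamma_stt = 0.000000, Gamma_tss = -0.297810, Gamma_tst = 0.000000, Gamma_ttt = -0.531387; k1 = (-0.125000, -0.500000, 0.300000, 0.137500)
  k2: at (s, t) = (-0.003125, -1.012500), (ds/dtau, dt/dtau) = (-0.117500, -0.496563); Gamma_sss = -0.003450, Gamma_sst = -2.346565, Gamma_stt = -0.000124, Gamma_tss = -0.290742, Gamma_tst = 0.003317, Gamma_ttt = -0.527926; k2 = (-0.117500, -0.496563, 0.273904, 0.133800)
  k3: at (s, t) = (-0.002938, -1.012414), (ds/dtau, dt/dtau) = (-0.118152, -0.496655); Gamma_sss = -0.003243, Gamma_sst = -2.346929, Gamma_stt = -0.000118, Gamma_tss = -0.290809, Gamma_tst = 0.003119, Gamma_ttt = -0.527950; k3 = (-0.118152, -0.496655, 0.275515, 0.133921)
  k4: at (s, t) = (-0.005908, -1.024833), (ds/dtau, dt/dtau) = (-0.111224, -0.493304); Gamma_sss = -0.006343, Gamma_sst = -2.295040, Gamma_stt = -0.000190, Gamma_tss = -0.283927, Gamma_tst = 0.006092, Gamma_ttt = -0.524555; k4 = (-0.111224, -0.493304, 0.251970, 0.130494)
  Y <- Y + (h/6)(k1 + 2k2 + 2k3 + k4): s = -0.0059, t = -1.0248, ds/dtau = -0.1112, dt/dtau = -0.4933
step 2:
  k1: at (s, t) = (-0.005896, -1.024831), (ds/dtau, dt/dtau) = (-0.111243, -0.493305); Gamma_sss = -0.006331, Gamma_sst = -2.295046, Gamma_stt = -0.000190, Gamma_tss = -0.283929, Gamma_tst = 0.006080, Gamma_ttt = -0.524556; k1 = (-0.111243, -0.493305, 0.252014, 0.130497)
  k2: at (s, t) = (-0.008677, -1.037164), (ds/dtau, dt/dtau) = (-0.104943, -0.490042); Gamma_sss = -0.009064, Gamma_sst = -2.244806, Gamma_stt = -0.000221, Gamma_tss = -0.277237, Gamma_tst = 0.008693, Gamma_ttt = -0.521227; k2 = (-0.104943, -0.490042, 0.231038, 0.127327)
  k3: at (s, t) = (-0.008520, -1.037082), (ds/dtau, dt/dtau) = (-0.105467, -0.490122); Gamma_sss = -0.008900, Gamma_sst = -2.245134, Gamma_stt = -0.000219, Gamma_tss = -0.277298, Gamma_tst = 0.008537, Gamma_ttt = -0.521249; k3 = (-0.105467, -0.490122, 0.232262, 0.127416)
  k4: at (s, t) = (-0.011169, -1.049337), (ds/dtau, dt/dtau) = (-0.099630, -0.486934); Gamma_sss = -0.011354, Gamma_sst = -2.196537, Gamma_stt = -0.000222, Gamma_tss = -0.270781, Gamma_tst = 0.010877, Gamma_ttt = -0.517982; k4 = (-0.099630, -0.486934, 0.213288, 0.124448)
  Y <- Y + (h/6)(k1 + 2k2 + 2k3 + k4): s = -0.0112, t = -1.0493, ds/dtau = -0.0996, dt/dtau = -0.4869
step 3:
  k1: at (s, t) = (-0.011160, -1.049336), (ds/dtau, dt/dtau) = (-0.099644, -0.486934); Gamma_sss = -0.011345, Gamma_sst = -2.196542, Gamma_stt = -0.000222, Gamma_tss = -0.270782, Gamma_tst = 0.010868, Gamma_ttt = -0.517982; k1 = (-0.099644, -0.486934, 0.213318, 0.124450)
  k2: at (s, t) = (-0.013651, -1.061509), (ds/dtau, dt/dtau) = (-0.094311, -0.483823); Gamma_sss = -0.013508, Gamma_sst = -2.149625, Gamma_stt = -0.000202, Gamma_tss = -0.264443, Gamma_tst = 0.012925, Gamma_ttt = -0.514777; k2 = (-0.094311, -0.483823, 0.196342, 0.121674)
  k3: at (s, t) = (-0.013518, -1.061431), (ds/dtau, dt/dtau) = (-0.094736, -0.483893); Gamma_sss = -0.013377, Gamma_sst = -2.149921, Gamma_stt = -0.000203, Gamma_tss = -0.264498, Gamma_tst = 0.012801, Gamma_ttt = -0.514797; k3 = (-0.094736, -0.483893, 0.197280, 0.121741)
  k4: at (s, t) = (-0.015897, -1.073531), (ds/dtau, dt/dtau) = (-0.089780, -0.480847); Gamma_sss = -0.015319, Gamma_sst = -2.104637, Gamma_stt = -0.000169, Gamma_tss = -0.258323, Gamma_tst = 0.014641, Gamma_ttt = -0.511650; k4 = (-0.089780, -0.480847, 0.181879, 0.119119)
  Y <- Y + (h/6)(k1 + 2k2 + 2k3 + k4): s = -0.0159, t = -1.0735, ds/dtau = -0.0898, dt/dtau = -0.4808
step 4:
  k1: at (s, t) = (-0.015890, -1.073529), (ds/dtau, dt/dtau) = (-0.089790, -0.480848); Gamma_sss = -0.015312, Gamma_sst = -2.104642, Gamma_stt = -0.000169, Gamma_tss = -0.258325, Gamma_tst = 0.014634, Gamma_ttt = -0.511650; k1 = (-0.089790, -0.480848, 0.181901, 0.119120)
  k2: at (s, t) = (-0.018134, -1.085551), (ds/dtau, dt/dtau) = (-0.085243, -0.477870); Gamma_sss = -0.017023, Gamma_sst = -2.060991, Gamma_stt = -0.000125, Gamma_tss = -0.252316, Gamma_tst = 0.016250, Gamma_ttt = -0.508561; k2 = (-0.085243, -0.477870, 0.168061, 0.116644)
  k3: at (s, t) = (-0.018021, -1.085476), (ds/dtau, dt/dtau) = (-0.085589, -0.477932); Gamma_sss = -0.016917, Gamma_sst = -2.061257, Gamma_stt = -0.000127, Gamma_tss = -0.252366, Gamma_tst = 0.016151, Gamma_ttt = -0.508580; k3 = (-0.085589, -0.477932, 0.168787, 0.116696)
  k4: at (s, t) = (-0.020169, -1.097426), (ds/dtau, dt/dtau) = (-0.081351, -0.475013); Gamma_sss = -0.018451, Gamma_sst = -2.019173, Gamma_stt = -0.000076, Gamma_tss = -0.246512, Gamma_tst = 0.017596, Gamma_ttt = -0.505545; k4 = (-0.081351, -0.475013, 0.156192, 0.114341)
  Y <- Y + (h/6)(k1 + 2k2 + 2k3 + k4): s = -0.0202, t = -1.0974, ds/dtau = -0.0814, dt/dtau = -0.4750

Answer: s = -0.0202, t = -1.0974, ds/dtau = -0.0814, dt/dtau = -0.4750


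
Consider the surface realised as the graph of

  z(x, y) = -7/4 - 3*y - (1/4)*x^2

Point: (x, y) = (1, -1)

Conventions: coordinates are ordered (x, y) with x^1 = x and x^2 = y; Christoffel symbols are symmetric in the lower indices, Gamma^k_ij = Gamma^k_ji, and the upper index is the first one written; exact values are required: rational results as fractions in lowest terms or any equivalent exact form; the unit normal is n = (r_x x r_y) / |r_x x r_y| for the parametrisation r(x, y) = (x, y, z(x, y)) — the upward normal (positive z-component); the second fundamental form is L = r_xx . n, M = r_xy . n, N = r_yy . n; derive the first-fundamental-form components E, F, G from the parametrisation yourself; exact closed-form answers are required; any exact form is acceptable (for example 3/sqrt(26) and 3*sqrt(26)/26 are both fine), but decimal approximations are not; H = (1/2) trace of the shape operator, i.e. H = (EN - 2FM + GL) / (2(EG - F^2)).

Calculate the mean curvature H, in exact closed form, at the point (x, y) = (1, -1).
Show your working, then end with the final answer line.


z_x = -1/2, z_y = -3, z_xx = -1/2, z_xy = 0, z_yy = 0
E = 5/4, F = 3/2, G = 10; answer radicand W^2 = 41/4
unnormalised second-form numerators: l = -1/2, m = 0, n = 0; L = l/sqrt(41/4), and similarly M = m/sqrt(W^2), N = n/sqrt(W^2)
H = (E*n - 2*F*m + G*l) / (2*(EG - F^2)*sqrt(W^2)); E*n - 2*F*m + G*l = -5, EG - F^2 = 41/4, so H = (-10/41)/sqrt(41/4)

Answer: H = -20*sqrt(41)/1681


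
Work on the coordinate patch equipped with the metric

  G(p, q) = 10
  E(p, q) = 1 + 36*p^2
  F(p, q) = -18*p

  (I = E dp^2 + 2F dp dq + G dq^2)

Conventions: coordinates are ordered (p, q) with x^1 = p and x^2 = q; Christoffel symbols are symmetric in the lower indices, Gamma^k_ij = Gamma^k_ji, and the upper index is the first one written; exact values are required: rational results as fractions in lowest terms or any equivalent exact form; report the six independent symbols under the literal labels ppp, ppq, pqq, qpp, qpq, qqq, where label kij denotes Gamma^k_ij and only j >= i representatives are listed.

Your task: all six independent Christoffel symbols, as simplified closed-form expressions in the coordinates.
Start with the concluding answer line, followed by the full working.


Answer: Gamma_ppp = 18*p/(18*p^2 + 5), Gamma_ppq = 0, Gamma_pqq = 0, Gamma_qpp = -9/(18*p^2 + 5), Gamma_qpq = 0, Gamma_qqq = 0

E = 1 + 36*p^2; F = -18*p; G = 10
Gamma^k_ij = (1/2) g^{kl} (d_i g_jl + d_j g_il - d_l g_ij), with g^inv = (1/(EG-F^2)) [[G, -F], [-F, E]]
first partials: E_p = 72*p, E_q = 0, F_p = -18, F_q = 0, G_p = 0, G_q = 0
D = EG - F^2 = 10 + 36*p^2
expanded: Gamma^p_pp = (G E_p - 2F F_p + F E_q)/(2D), Gamma^p_pq = (G E_q - F G_p)/(2D), Gamma^p_qq = (2G F_q - G G_p - F G_q)/(2D), Gamma^q_pp = (2E F_p - E E_q - F E_p)/(2D), Gamma^q_pq = (E G_p - F E_q)/(2D), Gamma^q_qq = (E G_q - 2F F_q + F G_p)/(2D); substitute and cancel common factors


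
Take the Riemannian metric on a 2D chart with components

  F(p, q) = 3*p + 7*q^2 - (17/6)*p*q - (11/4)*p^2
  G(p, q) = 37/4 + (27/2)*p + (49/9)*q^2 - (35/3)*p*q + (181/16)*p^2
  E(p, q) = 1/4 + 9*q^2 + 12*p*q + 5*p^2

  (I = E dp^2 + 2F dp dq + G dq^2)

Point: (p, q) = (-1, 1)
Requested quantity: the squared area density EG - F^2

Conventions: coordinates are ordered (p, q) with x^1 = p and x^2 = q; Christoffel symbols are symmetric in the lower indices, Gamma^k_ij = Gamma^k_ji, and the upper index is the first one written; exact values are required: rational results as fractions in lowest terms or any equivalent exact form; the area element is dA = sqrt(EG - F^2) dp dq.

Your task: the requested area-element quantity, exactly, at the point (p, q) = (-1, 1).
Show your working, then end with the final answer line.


E = 9/4, F = 49/12, G = 3481/144; EG - F^2 = 21725/576

Answer: EG - F^2 = 21725/576


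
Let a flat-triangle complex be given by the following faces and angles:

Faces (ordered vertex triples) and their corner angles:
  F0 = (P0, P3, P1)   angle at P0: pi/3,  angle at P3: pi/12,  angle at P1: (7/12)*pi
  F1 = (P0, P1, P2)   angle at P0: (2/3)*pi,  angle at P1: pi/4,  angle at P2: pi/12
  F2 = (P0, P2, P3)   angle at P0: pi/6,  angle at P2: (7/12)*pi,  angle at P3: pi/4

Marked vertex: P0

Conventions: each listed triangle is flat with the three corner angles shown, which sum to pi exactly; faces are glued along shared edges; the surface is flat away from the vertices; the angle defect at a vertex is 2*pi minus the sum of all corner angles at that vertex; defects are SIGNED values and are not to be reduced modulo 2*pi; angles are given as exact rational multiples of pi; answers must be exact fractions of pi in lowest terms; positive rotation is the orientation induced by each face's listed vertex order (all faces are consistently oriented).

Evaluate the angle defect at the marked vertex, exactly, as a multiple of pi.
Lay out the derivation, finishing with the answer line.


Sum of corner angles at P0: (7/6)*pi
defect = 2*pi - (7/6)*pi

Answer: defect(P0) = (5/6)*pi


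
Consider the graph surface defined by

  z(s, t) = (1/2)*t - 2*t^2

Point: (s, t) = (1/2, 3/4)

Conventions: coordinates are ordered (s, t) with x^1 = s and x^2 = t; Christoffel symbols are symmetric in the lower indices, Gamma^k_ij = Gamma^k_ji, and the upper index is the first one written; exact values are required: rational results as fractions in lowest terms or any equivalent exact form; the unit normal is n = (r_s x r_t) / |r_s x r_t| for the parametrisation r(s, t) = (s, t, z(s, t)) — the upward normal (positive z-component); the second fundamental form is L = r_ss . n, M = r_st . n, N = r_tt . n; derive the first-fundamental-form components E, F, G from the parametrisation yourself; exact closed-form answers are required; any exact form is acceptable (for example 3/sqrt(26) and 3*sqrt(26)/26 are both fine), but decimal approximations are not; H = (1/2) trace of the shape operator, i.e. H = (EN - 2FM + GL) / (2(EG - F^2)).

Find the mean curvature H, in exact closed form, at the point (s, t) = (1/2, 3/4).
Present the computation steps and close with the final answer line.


z_s = 0, z_t = -5/2, z_ss = 0, z_st = 0, z_tt = -4
E = 1, F = 0, G = 29/4; answer radicand W^2 = 29/4
unnormalised second-form numerators: l = 0, m = 0, n = -4; L = l/sqrt(29/4), and similarly M = m/sqrt(W^2), N = n/sqrt(W^2)
H = (E*n - 2*F*m + G*l) / (2*(EG - F^2)*sqrt(W^2)); E*n - 2*F*m + G*l = -4, EG - F^2 = 29/4, so H = (-8/29)/sqrt(29/4)

Answer: H = -16*sqrt(29)/841


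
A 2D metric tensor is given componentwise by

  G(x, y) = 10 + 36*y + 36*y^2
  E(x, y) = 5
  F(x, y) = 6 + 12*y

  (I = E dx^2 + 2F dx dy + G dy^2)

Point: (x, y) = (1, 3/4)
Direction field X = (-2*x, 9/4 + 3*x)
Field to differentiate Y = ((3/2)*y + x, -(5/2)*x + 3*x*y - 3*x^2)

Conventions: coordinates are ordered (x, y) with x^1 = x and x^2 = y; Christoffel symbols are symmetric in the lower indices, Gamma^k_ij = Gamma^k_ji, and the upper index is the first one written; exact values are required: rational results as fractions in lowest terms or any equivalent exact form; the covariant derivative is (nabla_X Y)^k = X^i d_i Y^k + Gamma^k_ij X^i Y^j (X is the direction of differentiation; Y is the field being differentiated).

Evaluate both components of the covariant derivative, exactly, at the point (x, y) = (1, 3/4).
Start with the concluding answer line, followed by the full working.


Answer: (nabla_X Y)^x = 709/280, (nabla_X Y)^y = 110/7

E = 5, F = 15, G = 229/4 at the point
E_x = 0, E_y = 0, F_x = 0, F_y = 12, G_x = 0, G_y = 90
EG - F^2 = 245/4;  g^inv = (4/245) * [[229/4, -15], [-15, 5]]
first-kind symbols [ij,l] = (1/2)(d_i g_jl + d_j g_il - d_l g_ij): [xx,x] = E_x/2 = 0, [xx,y] = F_x - E_y/2 = 0, [xy,x] = E_y/2 = 0, [xy,y] = G_x/2 = 0, [yy,x] = F_y - G_x/2 = 12, [yy,y] = G_y/2 = 45
Gamma^x_ij = (G*[ij,x] - F*[ij,y])/(EG - F^2), Gamma^y_ij = (E*[ij,y] - F*[ij,x])/(EG - F^2)
Gamma_xxx = 0, Gamma_xxy = 0, Gamma_xyy = 48/245, Gamma_yxx = 0, Gamma_yxy = 0, Gamma_yyy = 36/49
X = (-2, 21/4), Y = (17/8, -13/4) at the point


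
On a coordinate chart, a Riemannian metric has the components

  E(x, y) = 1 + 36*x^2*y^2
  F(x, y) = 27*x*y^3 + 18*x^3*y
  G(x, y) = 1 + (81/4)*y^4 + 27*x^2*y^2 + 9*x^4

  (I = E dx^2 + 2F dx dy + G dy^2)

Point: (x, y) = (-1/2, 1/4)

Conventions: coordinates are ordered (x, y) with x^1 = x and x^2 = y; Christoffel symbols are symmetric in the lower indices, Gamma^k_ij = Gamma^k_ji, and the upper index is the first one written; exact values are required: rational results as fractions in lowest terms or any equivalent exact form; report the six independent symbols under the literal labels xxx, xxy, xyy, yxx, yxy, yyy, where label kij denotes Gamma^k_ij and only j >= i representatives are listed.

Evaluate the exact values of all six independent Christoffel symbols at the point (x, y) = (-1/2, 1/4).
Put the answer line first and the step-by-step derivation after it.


Answer: Gamma_xxx = -1152/2689, Gamma_xxy = 2304/2689, Gamma_xyy = -1728/2689, Gamma_yxx = 1584/2689, Gamma_yxy = -3168/2689, Gamma_yyy = 2376/2689

E = 25/16, F = -99/128, G = 2113/1024 at the point
E_x = -9/4, E_y = 9/2, F_x = 243/64, F_y = -153/32, G_x = -99/16, G_y = 297/64
EG - F^2 = 2689/1024;  g^inv = (1024/2689) * [[2113/1024, 99/128], [99/128, 25/16]]
first-kind symbols [ij,l] = (1/2)(d_i g_jl + d_j g_il - d_l g_ij): [xx,x] = E_x/2 = -9/8, [xx,y] = F_x - E_y/2 = 99/64, [xy,x] = E_y/2 = 9/4, [xy,y] = G_x/2 = -99/32, [yy,x] = F_y - G_x/2 = -27/16, [yy,y] = G_y/2 = 297/128
Gamma^x_ij = (G*[ij,x] - F*[ij,y])/(EG - F^2), Gamma^y_ij = (E*[ij,y] - F*[ij,x])/(EG - F^2)


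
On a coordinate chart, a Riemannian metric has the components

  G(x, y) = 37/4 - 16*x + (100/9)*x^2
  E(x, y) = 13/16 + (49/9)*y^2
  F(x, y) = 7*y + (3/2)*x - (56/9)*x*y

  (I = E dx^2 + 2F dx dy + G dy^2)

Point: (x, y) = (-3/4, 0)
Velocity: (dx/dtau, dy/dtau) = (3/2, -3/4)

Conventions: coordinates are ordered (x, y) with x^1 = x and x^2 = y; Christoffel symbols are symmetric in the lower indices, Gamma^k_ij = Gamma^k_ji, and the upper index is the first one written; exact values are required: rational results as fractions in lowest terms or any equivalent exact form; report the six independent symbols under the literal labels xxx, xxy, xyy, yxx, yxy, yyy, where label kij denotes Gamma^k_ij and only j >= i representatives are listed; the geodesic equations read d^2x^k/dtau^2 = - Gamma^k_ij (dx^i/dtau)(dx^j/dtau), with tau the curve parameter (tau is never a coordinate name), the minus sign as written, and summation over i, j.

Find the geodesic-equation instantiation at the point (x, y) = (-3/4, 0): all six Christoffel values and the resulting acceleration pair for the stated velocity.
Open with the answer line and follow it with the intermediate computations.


Answer: Gamma_xxx = 108/1349, Gamma_xxy = -1176/1349, Gamma_xyy = 49280/1349, Gamma_yxx = 78/1349, Gamma_yxy = -2548/4047, Gamma_yyy = 2016/1349; accelerations (d^2x/dtau^2, d^2y/dtau^2) = (-1611/71, -339/142)

E = 13/16, F = -9/8, G = 55/2 at the point
E_x = 0, E_y = 0, F_x = 3/2, F_y = 35/3, G_x = -98/3, G_y = 0
EG - F^2 = 1349/64;  g^inv = (64/1349) * [[55/2, 9/8], [9/8, 13/16]]
first-kind symbols [ij,l] = (1/2)(d_i g_jl + d_j g_il - d_l g_ij): [xx,x] = E_x/2 = 0, [xx,y] = F_x - E_y/2 = 3/2, [xy,x] = E_y/2 = 0, [xy,y] = G_x/2 = -49/3, [yy,x] = F_y - G_x/2 = 28, [yy,y] = G_y/2 = 0
Gamma^x_ij = (G*[ij,x] - F*[ij,y])/(EG - F^2), Gamma^y_ij = (E*[ij,y] - F*[ij,x])/(EG - F^2)
Gamma_xxx = 108/1349, Gamma_xxy = -1176/1349, Gamma_xyy = 49280/1349, Gamma_yxx = 78/1349, Gamma_yxy = -2548/4047, Gamma_yyy = 2016/1349
d^2x/dtau^2 = -(Gamma_xxx*(3/2)^2 + 2*Gamma_xxy*(3/2)*(-3/4) + Gamma_xyy*(-3/4)^2) = -1611/71
d^2y/dtau^2 = -(Gamma_yxx*(3/2)^2 + 2*Gamma_yxy*(3/2)*(-3/4) + Gamma_yyy*(-3/4)^2) = -339/142


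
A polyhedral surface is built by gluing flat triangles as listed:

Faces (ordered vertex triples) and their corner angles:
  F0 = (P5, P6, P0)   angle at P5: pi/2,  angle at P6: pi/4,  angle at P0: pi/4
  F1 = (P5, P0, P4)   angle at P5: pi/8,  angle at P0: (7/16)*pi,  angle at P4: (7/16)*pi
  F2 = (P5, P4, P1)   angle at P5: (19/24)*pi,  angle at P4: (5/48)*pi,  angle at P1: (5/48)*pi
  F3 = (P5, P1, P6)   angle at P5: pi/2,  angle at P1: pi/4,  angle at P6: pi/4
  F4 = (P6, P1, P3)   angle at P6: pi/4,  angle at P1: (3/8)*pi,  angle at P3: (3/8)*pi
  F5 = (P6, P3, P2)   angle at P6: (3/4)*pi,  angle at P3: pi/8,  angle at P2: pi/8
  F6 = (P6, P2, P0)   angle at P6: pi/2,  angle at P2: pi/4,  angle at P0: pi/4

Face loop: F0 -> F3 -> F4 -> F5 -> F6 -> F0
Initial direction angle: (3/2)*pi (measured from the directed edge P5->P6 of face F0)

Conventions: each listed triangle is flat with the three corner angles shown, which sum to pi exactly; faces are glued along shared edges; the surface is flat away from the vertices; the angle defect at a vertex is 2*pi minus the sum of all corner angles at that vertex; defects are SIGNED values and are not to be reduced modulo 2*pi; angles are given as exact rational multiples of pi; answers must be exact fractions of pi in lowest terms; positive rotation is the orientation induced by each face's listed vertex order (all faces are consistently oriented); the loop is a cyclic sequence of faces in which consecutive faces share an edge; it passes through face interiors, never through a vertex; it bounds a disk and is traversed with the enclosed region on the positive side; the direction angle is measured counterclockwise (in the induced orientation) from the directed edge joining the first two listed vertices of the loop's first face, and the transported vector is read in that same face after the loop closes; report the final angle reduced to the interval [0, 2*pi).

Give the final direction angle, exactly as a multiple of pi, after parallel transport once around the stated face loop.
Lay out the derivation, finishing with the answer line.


enclosed vertex P6: corner angles sum to 2*pi, defect = 2*pi - 2*pi = 0
transport around the loop rotates by the sum of enclosed defects; add to the initial angle mod 2*pi
final angle = (3/2)*pi + 0 = (3/2)*pi (mod 2*pi)

Answer: final direction angle = (3/2)*pi


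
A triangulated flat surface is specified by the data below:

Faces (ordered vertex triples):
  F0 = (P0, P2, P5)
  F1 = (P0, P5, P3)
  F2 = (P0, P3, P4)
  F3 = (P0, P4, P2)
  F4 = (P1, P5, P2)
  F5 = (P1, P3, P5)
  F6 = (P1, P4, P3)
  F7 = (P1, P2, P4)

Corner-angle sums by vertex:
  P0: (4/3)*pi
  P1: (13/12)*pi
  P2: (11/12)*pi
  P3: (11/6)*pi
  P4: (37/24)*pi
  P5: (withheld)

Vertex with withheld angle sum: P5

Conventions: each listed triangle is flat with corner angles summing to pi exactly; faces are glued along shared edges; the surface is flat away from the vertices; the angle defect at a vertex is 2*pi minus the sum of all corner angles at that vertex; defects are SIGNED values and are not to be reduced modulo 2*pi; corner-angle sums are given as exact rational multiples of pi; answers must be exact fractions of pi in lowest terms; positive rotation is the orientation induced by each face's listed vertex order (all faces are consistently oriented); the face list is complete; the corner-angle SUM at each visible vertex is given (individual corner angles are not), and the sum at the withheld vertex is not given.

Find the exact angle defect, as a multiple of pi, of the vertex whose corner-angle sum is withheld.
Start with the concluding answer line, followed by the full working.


Answer: defect(P5) = (17/24)*pi

V = 6, E = 12, F = 8; chi = V - E + F = 2
Gauss-Bonnet: total defect = 2*pi*chi = 4*pi; visible defects sum to (79/24)*pi


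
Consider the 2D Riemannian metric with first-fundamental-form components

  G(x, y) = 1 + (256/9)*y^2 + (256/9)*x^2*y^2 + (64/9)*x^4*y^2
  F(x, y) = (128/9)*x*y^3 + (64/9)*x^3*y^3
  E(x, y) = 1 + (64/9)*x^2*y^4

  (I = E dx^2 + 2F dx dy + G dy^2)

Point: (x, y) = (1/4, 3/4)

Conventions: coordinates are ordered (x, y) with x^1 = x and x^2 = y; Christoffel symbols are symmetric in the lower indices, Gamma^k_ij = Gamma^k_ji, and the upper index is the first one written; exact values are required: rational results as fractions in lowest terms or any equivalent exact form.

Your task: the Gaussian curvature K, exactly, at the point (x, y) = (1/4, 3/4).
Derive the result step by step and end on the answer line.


E = 73/64, F = 99/64, G = 1153/64, EG - F^2 = 581/32 at the point
E_x = 9/8, E_y = 3/4, F_x = 105/16, F_y = 99/16, G_x = 33/4, G_y = 363/8
E_yy = 3, F_xy = 105/4, G_xx = 35
Evaluate Brioschi's two determinant matrices M1, M2 and divide by (EG - F^2)^2.
M1 = [[-E_yy/2 + F_xy - G_xx/2, E_x/2, F_x - E_y/2], [F_y - G_x/2, E, F], [G_y/2, F, G]] = [[29/4, 9/16, 99/16], [33/16, 73/64, 99/64], [363/16, 99/64, 1153/64]]; det M1 = -317/32
M2 = [[0, E_y/2, G_x/2], [E_y/2, E, F], [G_x/2, F, G]] = [[0, 3/8, 33/8], [3/8, 73/64, 99/64], [33/8, 99/64, 1153/64]]; det M2 = -549/32
det M1 - det M2 = 29/4; K = 29/4 / (581/32)^2 = 7424/337561

Answer: K = 7424/337561


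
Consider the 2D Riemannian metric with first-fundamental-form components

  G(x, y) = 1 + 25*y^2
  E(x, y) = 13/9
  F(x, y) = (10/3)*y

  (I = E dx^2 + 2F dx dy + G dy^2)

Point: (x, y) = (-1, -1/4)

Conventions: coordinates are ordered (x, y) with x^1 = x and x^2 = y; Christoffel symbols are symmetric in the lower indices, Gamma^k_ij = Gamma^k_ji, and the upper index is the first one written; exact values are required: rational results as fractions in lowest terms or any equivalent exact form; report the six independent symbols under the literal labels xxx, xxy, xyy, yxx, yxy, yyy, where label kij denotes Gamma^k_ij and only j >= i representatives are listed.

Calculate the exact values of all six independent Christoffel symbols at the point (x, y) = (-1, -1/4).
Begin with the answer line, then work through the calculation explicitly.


Answer: Gamma_xxx = 0, Gamma_xxy = 0, Gamma_xyy = 480/433, Gamma_yxx = 0, Gamma_yxy = 0, Gamma_yyy = -900/433

E = 13/9, F = -5/6, G = 41/16 at the point
E_x = 0, E_y = 0, F_x = 0, F_y = 10/3, G_x = 0, G_y = -25/2
EG - F^2 = 433/144;  g^inv = (144/433) * [[41/16, 5/6], [5/6, 13/9]]
first-kind symbols [ij,l] = (1/2)(d_i g_jl + d_j g_il - d_l g_ij): [xx,x] = E_x/2 = 0, [xx,y] = F_x - E_y/2 = 0, [xy,x] = E_y/2 = 0, [xy,y] = G_x/2 = 0, [yy,x] = F_y - G_x/2 = 10/3, [yy,y] = G_y/2 = -25/4
Gamma^x_ij = (G*[ij,x] - F*[ij,y])/(EG - F^2), Gamma^y_ij = (E*[ij,y] - F*[ij,x])/(EG - F^2)


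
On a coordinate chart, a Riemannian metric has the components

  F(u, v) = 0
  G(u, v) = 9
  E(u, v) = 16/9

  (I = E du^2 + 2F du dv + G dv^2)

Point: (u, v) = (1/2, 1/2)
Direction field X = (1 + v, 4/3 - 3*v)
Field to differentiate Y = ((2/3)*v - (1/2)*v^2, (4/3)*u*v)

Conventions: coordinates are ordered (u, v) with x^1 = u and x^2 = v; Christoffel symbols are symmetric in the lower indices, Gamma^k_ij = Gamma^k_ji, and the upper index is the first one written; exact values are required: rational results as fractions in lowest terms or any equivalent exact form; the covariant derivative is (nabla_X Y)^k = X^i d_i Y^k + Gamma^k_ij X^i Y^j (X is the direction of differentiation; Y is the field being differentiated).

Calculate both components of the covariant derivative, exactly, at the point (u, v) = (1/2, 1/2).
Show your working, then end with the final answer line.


E = 16/9, F = 0, G = 9 at the point
E_u = 0, E_v = 0, F_u = 0, F_v = 0, G_u = 0, G_v = 0
EG - F^2 = 16;  g^inv = (1/16) * [[9, 0], [0, 16/9]]
first-kind symbols [ij,l] = (1/2)(d_i g_jl + d_j g_il - d_l g_ij): [uu,u] = E_u/2 = 0, [uu,v] = F_u - E_v/2 = 0, [uv,u] = E_v/2 = 0, [uv,v] = G_u/2 = 0, [vv,u] = F_v - G_u/2 = 0, [vv,v] = G_v/2 = 0
Gamma^u_ij = (G*[ij,u] - F*[ij,v])/(EG - F^2), Gamma^v_ij = (E*[ij,v] - F*[ij,u])/(EG - F^2)
Gamma_uuu = 0, Gamma_uuv = 0, Gamma_uvv = 0, Gamma_vuu = 0, Gamma_vuv = 0, Gamma_vvv = 0
X = (3/2, -1/6), Y = (5/24, 1/3) at the point

Answer: (nabla_X Y)^u = -1/36, (nabla_X Y)^v = 8/9
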